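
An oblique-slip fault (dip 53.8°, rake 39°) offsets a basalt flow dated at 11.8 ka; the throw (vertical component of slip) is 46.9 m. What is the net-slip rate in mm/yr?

7.83 mm/yr

dip-slip = throw / sin(dip) = 46.9 / sin(53.8°) = 58.12 m
net slip = dip-slip / sin(rake) = 58.12 / sin(39°) = 92.35 m
rate = 92.35 m / 11.8 ka = 0.00783 m/yr = 7.83 mm/yr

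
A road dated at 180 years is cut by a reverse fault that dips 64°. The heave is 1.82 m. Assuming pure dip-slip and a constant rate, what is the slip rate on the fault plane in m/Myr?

23100 m/Myr

dip-slip = heave / cos(dip) = 1.82 m / cos(64°) = 4.152 m
rate = 4.152 m / 180 years = 0.0231 m/yr = 23100 m/Myr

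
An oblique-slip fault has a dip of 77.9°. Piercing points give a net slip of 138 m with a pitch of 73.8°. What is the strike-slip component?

38.5 m

strike-slip = net slip × cos(rake) = 138 m × cos(73.8°) = 38.5 m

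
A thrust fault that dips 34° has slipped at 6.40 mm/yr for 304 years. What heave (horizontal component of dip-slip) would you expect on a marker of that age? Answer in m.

dip-slip = rate × time = 6.40 mm/yr × 304 years = 1.946 m
heave = dip-slip × cos(dip) = 1.946 × cos(34°) = 1.61 m

1.61 m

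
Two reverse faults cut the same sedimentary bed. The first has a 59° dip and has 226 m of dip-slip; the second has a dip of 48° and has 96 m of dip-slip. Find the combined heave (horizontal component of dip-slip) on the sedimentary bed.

181 m

heave_A = 226 × cos(59°) = 116.4 m
heave_B = 96 × cos(48°) = 64.24 m
total = 116.4 + 64.24 = 181 m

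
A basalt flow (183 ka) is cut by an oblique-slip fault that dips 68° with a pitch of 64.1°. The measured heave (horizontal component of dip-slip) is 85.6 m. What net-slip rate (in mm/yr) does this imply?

1.39 mm/yr

dip-slip = heave / cos(dip) = 85.6 / cos(68°) = 228.5 m
net slip = dip-slip / sin(rake) = 228.5 / sin(64.1°) = 254 m
rate = 254 m / 183 ka = 0.00139 m/yr = 1.39 mm/yr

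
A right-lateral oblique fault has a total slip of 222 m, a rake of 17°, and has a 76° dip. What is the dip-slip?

dip-slip = net slip × sin(rake) = 222 m × sin(17°) = 64.9 m

64.9 m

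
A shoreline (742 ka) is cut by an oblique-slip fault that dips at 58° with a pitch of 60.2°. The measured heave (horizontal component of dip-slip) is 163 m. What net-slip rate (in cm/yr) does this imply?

0.0478 cm/yr

dip-slip = heave / cos(dip) = 163 / cos(58°) = 307.6 m
net slip = dip-slip / sin(rake) = 307.6 / sin(60.2°) = 354.5 m
rate = 354.5 m / 742 ka = 0.000478 m/yr = 0.0478 cm/yr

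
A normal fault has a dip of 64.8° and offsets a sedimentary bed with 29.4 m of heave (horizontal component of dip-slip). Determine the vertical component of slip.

throw = heave × tan(dip) = 29.4 × tan(64.8°) = 62.5 m

62.5 m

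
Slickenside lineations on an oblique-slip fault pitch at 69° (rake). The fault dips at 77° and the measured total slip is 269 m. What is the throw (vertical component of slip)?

dip-slip = net slip × sin(rake) = 269 m × sin(69°) = 251.1 m
throw = dip-slip × sin(dip) = 251.1 × sin(77°) = 245 m

245 m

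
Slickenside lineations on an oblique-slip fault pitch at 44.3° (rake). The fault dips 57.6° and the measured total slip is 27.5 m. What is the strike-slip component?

19.7 m

strike-slip = net slip × cos(rake) = 27.5 m × cos(44.3°) = 19.7 m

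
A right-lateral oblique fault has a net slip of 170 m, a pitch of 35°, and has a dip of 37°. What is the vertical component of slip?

58.7 m

dip-slip = net slip × sin(rake) = 170 m × sin(35°) = 97.51 m
throw = dip-slip × sin(dip) = 97.51 × sin(37°) = 58.7 m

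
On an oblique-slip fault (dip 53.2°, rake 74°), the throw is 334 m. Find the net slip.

434 m

dip-slip = throw / sin(dip) = 334 / sin(53.2°) = 417.1 m
net slip = dip-slip / sin(rake) = 417.1 / sin(74°) = 434 m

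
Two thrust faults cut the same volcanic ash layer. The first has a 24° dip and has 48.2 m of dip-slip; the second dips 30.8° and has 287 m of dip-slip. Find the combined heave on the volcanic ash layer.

heave_A = 48.2 × cos(24°) = 44.03 m
heave_B = 287 × cos(30.8°) = 246.5 m
total = 44.03 + 246.5 = 291 m

291 m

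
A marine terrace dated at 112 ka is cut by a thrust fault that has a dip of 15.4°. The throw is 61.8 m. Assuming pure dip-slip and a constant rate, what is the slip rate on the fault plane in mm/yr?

dip-slip = throw / sin(dip) = 61.8 m / sin(15.4°) = 232.7 m
rate = 232.7 m / 112 ka = 0.00208 m/yr = 2.08 mm/yr

2.08 mm/yr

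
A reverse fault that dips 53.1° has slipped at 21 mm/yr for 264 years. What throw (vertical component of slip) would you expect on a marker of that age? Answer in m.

4.43 m

dip-slip = rate × time = 21 mm/yr × 264 years = 5.544 m
throw = dip-slip × sin(dip) = 5.544 × sin(53.1°) = 4.43 m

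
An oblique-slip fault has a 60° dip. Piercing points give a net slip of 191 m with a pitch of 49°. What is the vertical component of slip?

dip-slip = net slip × sin(rake) = 191 m × sin(49°) = 144.1 m
throw = dip-slip × sin(dip) = 144.1 × sin(60°) = 125 m

125 m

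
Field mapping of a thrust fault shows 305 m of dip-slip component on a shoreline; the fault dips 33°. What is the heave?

256 m

heave = dip-slip × cos(dip) = 305 m × cos(33°) = 256 m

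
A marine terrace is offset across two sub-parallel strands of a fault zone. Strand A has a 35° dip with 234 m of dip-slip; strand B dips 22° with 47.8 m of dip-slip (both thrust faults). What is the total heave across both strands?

heave_A = 234 × cos(35°) = 191.7 m
heave_B = 47.8 × cos(22°) = 44.32 m
total = 191.7 + 44.32 = 236 m

236 m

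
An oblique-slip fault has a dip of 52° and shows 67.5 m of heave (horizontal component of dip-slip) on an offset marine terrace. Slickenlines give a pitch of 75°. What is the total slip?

114 m

dip-slip = heave / cos(dip) = 67.5 / cos(52°) = 109.6 m
net slip = dip-slip / sin(rake) = 109.6 / sin(75°) = 114 m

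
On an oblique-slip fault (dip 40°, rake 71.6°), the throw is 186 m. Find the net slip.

dip-slip = throw / sin(dip) = 186 / sin(40°) = 289.4 m
net slip = dip-slip / sin(rake) = 289.4 / sin(71.6°) = 305 m

305 m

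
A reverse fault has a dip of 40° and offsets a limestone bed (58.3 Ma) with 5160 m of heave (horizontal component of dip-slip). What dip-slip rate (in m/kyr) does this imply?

dip-slip = heave / cos(dip) = 5160 m / cos(40°) = 6736 m
rate = 6736 m / 58.3 Ma = 0.000116 m/yr = 0.116 m/kyr

0.116 m/kyr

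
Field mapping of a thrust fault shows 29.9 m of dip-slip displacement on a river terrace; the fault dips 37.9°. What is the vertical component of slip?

throw = dip-slip × sin(dip) = 29.9 m × sin(37.9°) = 18.4 m

18.4 m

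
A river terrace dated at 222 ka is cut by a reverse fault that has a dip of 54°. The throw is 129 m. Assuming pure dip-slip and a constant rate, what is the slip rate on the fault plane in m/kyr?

dip-slip = throw / sin(dip) = 129 m / sin(54°) = 159.5 m
rate = 159.5 m / 222 ka = 0.000718 m/yr = 0.718 m/kyr

0.718 m/kyr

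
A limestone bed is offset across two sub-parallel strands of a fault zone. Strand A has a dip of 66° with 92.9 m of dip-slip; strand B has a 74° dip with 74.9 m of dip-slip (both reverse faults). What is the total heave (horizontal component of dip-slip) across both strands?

heave_A = 92.9 × cos(66°) = 37.79 m
heave_B = 74.9 × cos(74°) = 20.65 m
total = 37.79 + 20.65 = 58.4 m

58.4 m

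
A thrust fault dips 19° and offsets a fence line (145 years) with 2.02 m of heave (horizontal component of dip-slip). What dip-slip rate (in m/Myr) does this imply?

dip-slip = heave / cos(dip) = 2.02 m / cos(19°) = 2.136 m
rate = 2.136 m / 145 years = 0.0147 m/yr = 14700 m/Myr

14700 m/Myr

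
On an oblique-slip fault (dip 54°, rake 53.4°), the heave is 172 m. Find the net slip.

364 m

dip-slip = heave / cos(dip) = 172 / cos(54°) = 292.6 m
net slip = dip-slip / sin(rake) = 292.6 / sin(53.4°) = 364 m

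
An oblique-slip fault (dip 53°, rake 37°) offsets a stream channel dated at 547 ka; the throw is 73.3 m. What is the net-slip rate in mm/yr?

dip-slip = throw / sin(dip) = 73.3 / sin(53°) = 91.78 m
net slip = dip-slip / sin(rake) = 91.78 / sin(37°) = 152.5 m
rate = 152.5 m / 547 ka = 0.000279 m/yr = 0.279 mm/yr

0.279 mm/yr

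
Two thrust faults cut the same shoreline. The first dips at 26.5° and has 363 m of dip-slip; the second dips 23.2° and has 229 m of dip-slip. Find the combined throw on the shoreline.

252 m

throw_A = 363 × sin(26.5°) = 162 m
throw_B = 229 × sin(23.2°) = 90.21 m
total = 162 + 90.21 = 252 m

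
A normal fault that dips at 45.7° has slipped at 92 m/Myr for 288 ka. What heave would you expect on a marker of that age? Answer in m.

dip-slip = rate × time = 92 m/Myr × 288 ka = 26.50 m
heave = dip-slip × cos(dip) = 26.50 × cos(45.7°) = 18.5 m

18.5 m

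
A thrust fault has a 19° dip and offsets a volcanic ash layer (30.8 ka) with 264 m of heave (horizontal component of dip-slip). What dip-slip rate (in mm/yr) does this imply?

9.07 mm/yr

dip-slip = heave / cos(dip) = 264 m / cos(19°) = 279.2 m
rate = 279.2 m / 30.8 ka = 0.00907 m/yr = 9.07 mm/yr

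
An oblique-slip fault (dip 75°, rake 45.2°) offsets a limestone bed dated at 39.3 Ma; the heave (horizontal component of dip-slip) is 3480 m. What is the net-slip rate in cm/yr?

0.0482 cm/yr

dip-slip = heave / cos(dip) = 3480 / cos(75°) = 13450 m
net slip = dip-slip / sin(rake) = 13450 / sin(45.2°) = 18950 m
rate = 18950 m / 39.3 Ma = 0.000482 m/yr = 0.0482 cm/yr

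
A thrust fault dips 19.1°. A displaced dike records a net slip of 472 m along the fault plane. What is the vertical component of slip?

154 m

throw = dip-slip × sin(dip) = 472 m × sin(19.1°) = 154 m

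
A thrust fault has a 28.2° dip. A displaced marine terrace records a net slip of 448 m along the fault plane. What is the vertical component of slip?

throw = dip-slip × sin(dip) = 448 m × sin(28.2°) = 212 m

212 m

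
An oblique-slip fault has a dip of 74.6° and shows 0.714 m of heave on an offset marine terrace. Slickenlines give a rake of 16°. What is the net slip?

dip-slip = heave / cos(dip) = 0.714 / cos(74.6°) = 2.689 m
net slip = dip-slip / sin(rake) = 2.689 / sin(16°) = 9.75 m

9.75 m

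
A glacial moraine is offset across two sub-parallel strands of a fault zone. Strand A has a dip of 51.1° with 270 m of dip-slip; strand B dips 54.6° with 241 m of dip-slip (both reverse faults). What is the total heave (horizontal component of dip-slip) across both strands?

309 m

heave_A = 270 × cos(51.1°) = 169.6 m
heave_B = 241 × cos(54.6°) = 139.6 m
total = 169.6 + 139.6 = 309 m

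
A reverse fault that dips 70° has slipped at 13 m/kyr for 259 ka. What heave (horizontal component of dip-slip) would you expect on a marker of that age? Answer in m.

1150 m

dip-slip = rate × time = 13 m/kyr × 259 ka = 3367 m
heave = dip-slip × cos(dip) = 3367 × cos(70°) = 1150 m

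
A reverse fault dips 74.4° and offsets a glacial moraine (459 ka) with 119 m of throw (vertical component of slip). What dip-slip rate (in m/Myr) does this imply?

dip-slip = throw / sin(dip) = 119 m / sin(74.4°) = 123.6 m
rate = 123.6 m / 459 ka = 0.000269 m/yr = 269 m/Myr

269 m/Myr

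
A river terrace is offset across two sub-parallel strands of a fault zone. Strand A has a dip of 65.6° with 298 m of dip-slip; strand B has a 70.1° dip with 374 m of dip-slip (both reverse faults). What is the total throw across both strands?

623 m

throw_A = 298 × sin(65.6°) = 271.4 m
throw_B = 374 × sin(70.1°) = 351.7 m
total = 271.4 + 351.7 = 623 m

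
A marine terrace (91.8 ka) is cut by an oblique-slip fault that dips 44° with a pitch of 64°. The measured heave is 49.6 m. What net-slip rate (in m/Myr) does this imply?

dip-slip = heave / cos(dip) = 49.6 / cos(44°) = 68.95 m
net slip = dip-slip / sin(rake) = 68.95 / sin(64°) = 76.72 m
rate = 76.72 m / 91.8 ka = 0.000836 m/yr = 836 m/Myr

836 m/Myr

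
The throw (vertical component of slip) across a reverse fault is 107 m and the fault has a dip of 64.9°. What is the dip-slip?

118 m

dip-slip = throw / sin(dip) = 107 / sin(64.9°) = 118 m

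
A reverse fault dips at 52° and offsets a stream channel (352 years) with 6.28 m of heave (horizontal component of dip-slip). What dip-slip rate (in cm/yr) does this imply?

2.90 cm/yr

dip-slip = heave / cos(dip) = 6.28 m / cos(52°) = 10.20 m
rate = 10.20 m / 352 years = 0.0290 m/yr = 2.90 cm/yr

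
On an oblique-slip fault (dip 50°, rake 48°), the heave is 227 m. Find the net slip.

475 m

dip-slip = heave / cos(dip) = 227 / cos(50°) = 353.1 m
net slip = dip-slip / sin(rake) = 353.1 / sin(48°) = 475 m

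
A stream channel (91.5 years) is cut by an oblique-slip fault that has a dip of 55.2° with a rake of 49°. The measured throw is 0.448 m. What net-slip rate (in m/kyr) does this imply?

dip-slip = throw / sin(dip) = 0.448 / sin(55.2°) = 0.5456 m
net slip = dip-slip / sin(rake) = 0.5456 / sin(49°) = 0.7229 m
rate = 0.7229 m / 91.5 years = 0.00790 m/yr = 7.90 m/kyr

7.90 m/kyr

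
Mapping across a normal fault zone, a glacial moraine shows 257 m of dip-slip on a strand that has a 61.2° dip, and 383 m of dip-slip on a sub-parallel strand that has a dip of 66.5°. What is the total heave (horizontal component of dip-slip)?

277 m

heave_A = 257 × cos(61.2°) = 123.8 m
heave_B = 383 × cos(66.5°) = 152.7 m
total = 123.8 + 152.7 = 277 m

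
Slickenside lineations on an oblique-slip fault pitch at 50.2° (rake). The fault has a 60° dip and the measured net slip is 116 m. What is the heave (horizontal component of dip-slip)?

44.6 m

dip-slip = net slip × sin(rake) = 116 m × sin(50.2°) = 89.12 m
heave = dip-slip × cos(dip) = 89.12 × cos(60°) = 44.6 m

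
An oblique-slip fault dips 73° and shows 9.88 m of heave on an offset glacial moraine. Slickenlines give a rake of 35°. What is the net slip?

dip-slip = heave / cos(dip) = 9.88 / cos(73°) = 33.79 m
net slip = dip-slip / sin(rake) = 33.79 / sin(35°) = 58.9 m

58.9 m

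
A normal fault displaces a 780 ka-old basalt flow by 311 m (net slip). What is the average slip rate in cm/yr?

rate = 311 m / 780 ka = 0.000399 m/yr = 0.0399 cm/yr

0.0399 cm/yr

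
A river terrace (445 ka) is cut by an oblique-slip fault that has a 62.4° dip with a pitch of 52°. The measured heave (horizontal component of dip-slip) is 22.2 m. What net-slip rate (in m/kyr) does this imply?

dip-slip = heave / cos(dip) = 22.2 / cos(62.4°) = 47.92 m
net slip = dip-slip / sin(rake) = 47.92 / sin(52°) = 60.81 m
rate = 60.81 m / 445 ka = 0.000137 m/yr = 0.137 m/kyr

0.137 m/kyr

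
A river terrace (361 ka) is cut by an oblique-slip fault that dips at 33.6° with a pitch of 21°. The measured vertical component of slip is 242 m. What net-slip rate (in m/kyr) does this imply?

dip-slip = throw / sin(dip) = 242 / sin(33.6°) = 437.3 m
net slip = dip-slip / sin(rake) = 437.3 / sin(21°) = 1220 m
rate = 1220 m / 361 ka = 0.00338 m/yr = 3.38 m/kyr

3.38 m/kyr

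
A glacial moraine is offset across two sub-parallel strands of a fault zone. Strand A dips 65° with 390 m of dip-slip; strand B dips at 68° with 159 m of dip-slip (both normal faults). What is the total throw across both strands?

501 m

throw_A = 390 × sin(65°) = 353.5 m
throw_B = 159 × sin(68°) = 147.4 m
total = 353.5 + 147.4 = 501 m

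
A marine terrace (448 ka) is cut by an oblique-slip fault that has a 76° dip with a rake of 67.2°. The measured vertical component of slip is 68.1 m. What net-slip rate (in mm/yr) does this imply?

dip-slip = throw / sin(dip) = 68.1 / sin(76°) = 70.18 m
net slip = dip-slip / sin(rake) = 70.18 / sin(67.2°) = 76.13 m
rate = 76.13 m / 448 ka = 0.000170 m/yr = 0.170 mm/yr

0.170 mm/yr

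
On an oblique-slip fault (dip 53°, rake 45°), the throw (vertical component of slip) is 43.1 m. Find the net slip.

dip-slip = throw / sin(dip) = 43.1 / sin(53°) = 53.97 m
net slip = dip-slip / sin(rake) = 53.97 / sin(45°) = 76.3 m

76.3 m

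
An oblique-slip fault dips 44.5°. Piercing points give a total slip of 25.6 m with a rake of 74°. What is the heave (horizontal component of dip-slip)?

17.6 m

dip-slip = net slip × sin(rake) = 25.6 m × sin(74°) = 24.61 m
heave = dip-slip × cos(dip) = 24.61 × cos(44.5°) = 17.6 m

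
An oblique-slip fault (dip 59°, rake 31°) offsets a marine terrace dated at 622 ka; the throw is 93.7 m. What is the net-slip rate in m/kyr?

0.341 m/kyr

dip-slip = throw / sin(dip) = 93.7 / sin(59°) = 109.3 m
net slip = dip-slip / sin(rake) = 109.3 / sin(31°) = 212.2 m
rate = 212.2 m / 622 ka = 0.000341 m/yr = 0.341 m/kyr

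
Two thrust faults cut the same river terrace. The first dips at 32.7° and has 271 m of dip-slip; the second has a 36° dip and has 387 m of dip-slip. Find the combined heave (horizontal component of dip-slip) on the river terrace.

541 m

heave_A = 271 × cos(32.7°) = 228 m
heave_B = 387 × cos(36°) = 313.1 m
total = 228 + 313.1 = 541 m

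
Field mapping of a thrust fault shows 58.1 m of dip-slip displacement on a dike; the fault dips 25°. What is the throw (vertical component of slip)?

throw = dip-slip × sin(dip) = 58.1 m × sin(25°) = 24.6 m

24.6 m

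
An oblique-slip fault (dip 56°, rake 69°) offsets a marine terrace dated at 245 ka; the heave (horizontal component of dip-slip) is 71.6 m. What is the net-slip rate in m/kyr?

dip-slip = heave / cos(dip) = 71.6 / cos(56°) = 128 m
net slip = dip-slip / sin(rake) = 128 / sin(69°) = 137.2 m
rate = 137.2 m / 245 ka = 0.000560 m/yr = 0.560 m/kyr

0.560 m/kyr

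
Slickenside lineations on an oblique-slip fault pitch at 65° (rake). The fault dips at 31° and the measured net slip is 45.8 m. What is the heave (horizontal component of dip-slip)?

35.6 m

dip-slip = net slip × sin(rake) = 45.8 m × sin(65°) = 41.51 m
heave = dip-slip × cos(dip) = 41.51 × cos(31°) = 35.6 m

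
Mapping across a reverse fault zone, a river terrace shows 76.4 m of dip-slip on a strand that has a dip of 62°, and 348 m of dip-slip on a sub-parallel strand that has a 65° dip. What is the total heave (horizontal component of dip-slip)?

heave_A = 76.4 × cos(62°) = 35.87 m
heave_B = 348 × cos(65°) = 147.1 m
total = 35.87 + 147.1 = 183 m

183 m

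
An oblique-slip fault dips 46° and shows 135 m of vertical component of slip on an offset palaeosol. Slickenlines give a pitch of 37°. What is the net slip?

dip-slip = throw / sin(dip) = 135 / sin(46°) = 187.7 m
net slip = dip-slip / sin(rake) = 187.7 / sin(37°) = 312 m

312 m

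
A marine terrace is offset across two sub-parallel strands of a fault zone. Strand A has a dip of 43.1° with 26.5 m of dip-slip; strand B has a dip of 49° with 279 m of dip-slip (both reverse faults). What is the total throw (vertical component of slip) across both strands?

throw_A = 26.5 × sin(43.1°) = 18.11 m
throw_B = 279 × sin(49°) = 210.6 m
total = 18.11 + 210.6 = 229 m

229 m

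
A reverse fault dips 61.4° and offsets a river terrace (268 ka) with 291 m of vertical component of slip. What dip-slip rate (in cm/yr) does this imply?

dip-slip = throw / sin(dip) = 291 m / sin(61.4°) = 331.4 m
rate = 331.4 m / 268 ka = 0.00124 m/yr = 0.124 cm/yr

0.124 cm/yr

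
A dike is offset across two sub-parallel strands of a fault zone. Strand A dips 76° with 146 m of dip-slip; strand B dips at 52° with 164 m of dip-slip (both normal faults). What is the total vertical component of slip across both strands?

throw_A = 146 × sin(76°) = 141.7 m
throw_B = 164 × sin(52°) = 129.2 m
total = 141.7 + 129.2 = 271 m

271 m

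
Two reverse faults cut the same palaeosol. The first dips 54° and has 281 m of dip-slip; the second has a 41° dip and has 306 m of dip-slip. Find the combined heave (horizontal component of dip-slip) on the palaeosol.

heave_A = 281 × cos(54°) = 165.2 m
heave_B = 306 × cos(41°) = 230.9 m
total = 165.2 + 230.9 = 396 m

396 m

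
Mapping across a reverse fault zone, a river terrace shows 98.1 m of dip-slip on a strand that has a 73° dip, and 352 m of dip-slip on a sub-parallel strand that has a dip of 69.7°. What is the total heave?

heave_A = 98.1 × cos(73°) = 28.68 m
heave_B = 352 × cos(69.7°) = 122.1 m
total = 28.68 + 122.1 = 151 m

151 m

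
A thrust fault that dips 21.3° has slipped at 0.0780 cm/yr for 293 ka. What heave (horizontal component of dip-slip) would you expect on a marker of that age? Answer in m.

dip-slip = rate × time = 0.0780 cm/yr × 293 ka = 228.5 m
heave = dip-slip × cos(dip) = 228.5 × cos(21.3°) = 213 m

213 m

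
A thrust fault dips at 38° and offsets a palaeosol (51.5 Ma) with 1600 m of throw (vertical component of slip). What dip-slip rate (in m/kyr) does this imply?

0.0505 m/kyr

dip-slip = throw / sin(dip) = 1600 m / sin(38°) = 2599 m
rate = 2599 m / 51.5 Ma = 0.0000505 m/yr = 0.0505 m/kyr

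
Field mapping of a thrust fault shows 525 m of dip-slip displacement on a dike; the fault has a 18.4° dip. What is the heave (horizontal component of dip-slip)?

heave = dip-slip × cos(dip) = 525 m × cos(18.4°) = 498 m

498 m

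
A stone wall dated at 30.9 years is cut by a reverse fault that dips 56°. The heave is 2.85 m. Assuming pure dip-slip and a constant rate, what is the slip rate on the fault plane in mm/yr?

165 mm/yr

dip-slip = heave / cos(dip) = 2.85 m / cos(56°) = 5.097 m
rate = 5.097 m / 30.9 years = 0.165 m/yr = 165 mm/yr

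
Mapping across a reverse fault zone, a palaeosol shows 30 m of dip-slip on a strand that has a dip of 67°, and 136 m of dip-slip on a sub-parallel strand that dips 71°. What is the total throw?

throw_A = 30 × sin(67°) = 27.62 m
throw_B = 136 × sin(71°) = 128.6 m
total = 27.62 + 128.6 = 156 m

156 m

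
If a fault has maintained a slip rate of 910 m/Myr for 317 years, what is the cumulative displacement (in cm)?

slip = rate × time = 910 m/Myr × 317 years = 0.288 m = 28.8 cm

28.8 cm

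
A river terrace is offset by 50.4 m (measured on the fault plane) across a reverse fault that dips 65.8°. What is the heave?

heave = dip-slip × cos(dip) = 50.4 m × cos(65.8°) = 20.7 m

20.7 m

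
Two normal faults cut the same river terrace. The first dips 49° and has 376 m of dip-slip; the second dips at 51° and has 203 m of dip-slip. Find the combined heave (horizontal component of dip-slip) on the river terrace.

heave_A = 376 × cos(49°) = 246.7 m
heave_B = 203 × cos(51°) = 127.8 m
total = 246.7 + 127.8 = 374 m

374 m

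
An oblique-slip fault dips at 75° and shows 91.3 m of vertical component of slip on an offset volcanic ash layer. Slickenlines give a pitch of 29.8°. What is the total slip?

190 m

dip-slip = throw / sin(dip) = 91.3 / sin(75°) = 94.52 m
net slip = dip-slip / sin(rake) = 94.52 / sin(29.8°) = 190 m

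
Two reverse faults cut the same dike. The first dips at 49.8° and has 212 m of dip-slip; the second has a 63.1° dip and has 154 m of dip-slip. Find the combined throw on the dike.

299 m

throw_A = 212 × sin(49.8°) = 161.9 m
throw_B = 154 × sin(63.1°) = 137.3 m
total = 161.9 + 137.3 = 299 m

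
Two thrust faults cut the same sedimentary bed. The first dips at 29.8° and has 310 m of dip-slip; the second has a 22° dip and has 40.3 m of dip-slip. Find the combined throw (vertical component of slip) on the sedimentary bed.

169 m

throw_A = 310 × sin(29.8°) = 154.1 m
throw_B = 40.3 × sin(22°) = 15.10 m
total = 154.1 + 15.10 = 169 m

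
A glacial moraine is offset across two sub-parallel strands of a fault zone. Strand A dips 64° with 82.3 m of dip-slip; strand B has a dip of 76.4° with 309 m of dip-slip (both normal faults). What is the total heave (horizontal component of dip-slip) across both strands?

heave_A = 82.3 × cos(64°) = 36.08 m
heave_B = 309 × cos(76.4°) = 72.66 m
total = 36.08 + 72.66 = 109 m

109 m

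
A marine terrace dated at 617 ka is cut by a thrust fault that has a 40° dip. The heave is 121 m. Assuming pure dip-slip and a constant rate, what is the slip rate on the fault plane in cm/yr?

dip-slip = heave / cos(dip) = 121 m / cos(40°) = 158 m
rate = 158 m / 617 ka = 0.000256 m/yr = 0.0256 cm/yr

0.0256 cm/yr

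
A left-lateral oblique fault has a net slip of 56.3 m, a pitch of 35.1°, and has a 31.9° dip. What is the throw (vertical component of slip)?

dip-slip = net slip × sin(rake) = 56.3 m × sin(35.1°) = 32.37 m
throw = dip-slip × sin(dip) = 32.37 × sin(31.9°) = 17.1 m

17.1 m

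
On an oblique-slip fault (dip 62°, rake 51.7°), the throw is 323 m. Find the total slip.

466 m

dip-slip = throw / sin(dip) = 323 / sin(62°) = 365.8 m
net slip = dip-slip / sin(rake) = 365.8 / sin(51.7°) = 466 m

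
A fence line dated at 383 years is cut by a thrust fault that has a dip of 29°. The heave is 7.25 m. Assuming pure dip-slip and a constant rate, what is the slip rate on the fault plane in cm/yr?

2.16 cm/yr

dip-slip = heave / cos(dip) = 7.25 m / cos(29°) = 8.289 m
rate = 8.289 m / 383 years = 0.0216 m/yr = 2.16 cm/yr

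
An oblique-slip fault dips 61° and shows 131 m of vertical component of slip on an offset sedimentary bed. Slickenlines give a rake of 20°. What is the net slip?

dip-slip = throw / sin(dip) = 131 / sin(61°) = 149.8 m
net slip = dip-slip / sin(rake) = 149.8 / sin(20°) = 438 m

438 m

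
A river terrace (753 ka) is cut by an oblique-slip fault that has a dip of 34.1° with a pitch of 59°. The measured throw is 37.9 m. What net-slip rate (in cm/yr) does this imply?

dip-slip = throw / sin(dip) = 37.9 / sin(34.1°) = 67.60 m
net slip = dip-slip / sin(rake) = 67.60 / sin(59°) = 78.87 m
rate = 78.87 m / 753 ka = 0.000105 m/yr = 0.0105 cm/yr

0.0105 cm/yr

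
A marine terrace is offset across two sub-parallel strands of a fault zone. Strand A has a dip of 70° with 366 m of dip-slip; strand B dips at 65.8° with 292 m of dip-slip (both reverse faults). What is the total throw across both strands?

610 m

throw_A = 366 × sin(70°) = 343.9 m
throw_B = 292 × sin(65.8°) = 266.3 m
total = 343.9 + 266.3 = 610 m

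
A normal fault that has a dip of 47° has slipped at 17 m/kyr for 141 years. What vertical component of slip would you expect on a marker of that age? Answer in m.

1.75 m

dip-slip = rate × time = 17 m/kyr × 141 years = 2.397 m
throw = dip-slip × sin(dip) = 2.397 × sin(47°) = 1.75 m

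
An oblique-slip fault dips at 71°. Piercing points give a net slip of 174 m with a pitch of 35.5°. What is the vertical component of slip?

dip-slip = net slip × sin(rake) = 174 m × sin(35.5°) = 101 m
throw = dip-slip × sin(dip) = 101 × sin(71°) = 95.5 m

95.5 m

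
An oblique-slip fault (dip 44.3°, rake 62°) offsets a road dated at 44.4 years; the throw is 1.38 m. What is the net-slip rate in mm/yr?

dip-slip = throw / sin(dip) = 1.38 / sin(44.3°) = 1.976 m
net slip = dip-slip / sin(rake) = 1.976 / sin(62°) = 2.238 m
rate = 2.238 m / 44.4 years = 0.0504 m/yr = 50.4 mm/yr

50.4 mm/yr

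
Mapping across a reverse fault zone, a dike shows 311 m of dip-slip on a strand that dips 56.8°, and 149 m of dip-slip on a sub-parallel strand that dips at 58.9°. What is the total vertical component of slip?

throw_A = 311 × sin(56.8°) = 260.2 m
throw_B = 149 × sin(58.9°) = 127.6 m
total = 260.2 + 127.6 = 388 m

388 m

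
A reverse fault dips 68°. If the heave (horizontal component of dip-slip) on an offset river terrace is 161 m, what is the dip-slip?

430 m

dip-slip = heave / cos(dip) = 161 / cos(68°) = 430 m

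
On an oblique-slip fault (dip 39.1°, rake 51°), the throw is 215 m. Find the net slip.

dip-slip = throw / sin(dip) = 215 / sin(39.1°) = 340.9 m
net slip = dip-slip / sin(rake) = 340.9 / sin(51°) = 439 m

439 m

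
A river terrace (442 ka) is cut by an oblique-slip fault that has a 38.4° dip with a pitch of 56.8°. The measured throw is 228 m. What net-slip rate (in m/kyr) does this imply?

0.992 m/kyr

dip-slip = throw / sin(dip) = 228 / sin(38.4°) = 367.1 m
net slip = dip-slip / sin(rake) = 367.1 / sin(56.8°) = 438.7 m
rate = 438.7 m / 442 ka = 0.000992 m/yr = 0.992 m/kyr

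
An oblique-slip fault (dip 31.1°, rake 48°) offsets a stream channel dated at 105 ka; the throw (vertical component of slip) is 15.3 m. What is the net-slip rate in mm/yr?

dip-slip = throw / sin(dip) = 15.3 / sin(31.1°) = 29.62 m
net slip = dip-slip / sin(rake) = 29.62 / sin(48°) = 39.86 m
rate = 39.86 m / 105 ka = 0.000380 m/yr = 0.380 mm/yr

0.380 mm/yr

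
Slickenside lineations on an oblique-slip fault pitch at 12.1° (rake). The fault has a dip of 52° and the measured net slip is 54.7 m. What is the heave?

7.06 m

dip-slip = net slip × sin(rake) = 54.7 m × sin(12.1°) = 11.47 m
heave = dip-slip × cos(dip) = 11.47 × cos(52°) = 7.06 m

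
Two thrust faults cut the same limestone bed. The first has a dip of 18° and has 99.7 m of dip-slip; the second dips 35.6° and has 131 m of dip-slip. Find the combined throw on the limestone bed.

throw_A = 99.7 × sin(18°) = 30.81 m
throw_B = 131 × sin(35.6°) = 76.26 m
total = 30.81 + 76.26 = 107 m

107 m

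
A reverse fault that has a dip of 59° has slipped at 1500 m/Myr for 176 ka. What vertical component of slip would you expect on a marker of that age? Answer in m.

dip-slip = rate × time = 1500 m/Myr × 176 ka = 264 m
throw = dip-slip × sin(dip) = 264 × sin(59°) = 226 m

226 m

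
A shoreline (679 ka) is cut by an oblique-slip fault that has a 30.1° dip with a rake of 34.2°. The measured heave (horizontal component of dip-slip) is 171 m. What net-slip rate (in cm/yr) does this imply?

0.0518 cm/yr

dip-slip = heave / cos(dip) = 171 / cos(30.1°) = 197.7 m
net slip = dip-slip / sin(rake) = 197.7 / sin(34.2°) = 351.6 m
rate = 351.6 m / 679 ka = 0.000518 m/yr = 0.0518 cm/yr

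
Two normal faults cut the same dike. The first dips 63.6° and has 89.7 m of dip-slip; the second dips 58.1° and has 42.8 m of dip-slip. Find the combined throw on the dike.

117 m

throw_A = 89.7 × sin(63.6°) = 80.35 m
throw_B = 42.8 × sin(58.1°) = 36.34 m
total = 80.35 + 36.34 = 117 m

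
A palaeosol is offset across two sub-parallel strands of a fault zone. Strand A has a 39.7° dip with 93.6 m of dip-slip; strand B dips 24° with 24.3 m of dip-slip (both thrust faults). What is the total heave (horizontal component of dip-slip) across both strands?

94.2 m

heave_A = 93.6 × cos(39.7°) = 72.02 m
heave_B = 24.3 × cos(24°) = 22.20 m
total = 72.02 + 22.20 = 94.2 m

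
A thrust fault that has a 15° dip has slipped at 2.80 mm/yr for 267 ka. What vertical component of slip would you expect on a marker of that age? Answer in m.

193 m

dip-slip = rate × time = 2.80 mm/yr × 267 ka = 747.6 m
throw = dip-slip × sin(dip) = 747.6 × sin(15°) = 193 m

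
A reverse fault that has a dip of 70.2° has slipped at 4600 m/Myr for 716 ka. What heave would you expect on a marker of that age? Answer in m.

dip-slip = rate × time = 4600 m/Myr × 716 ka = 3294 m
heave = dip-slip × cos(dip) = 3294 × cos(70.2°) = 1120 m

1120 m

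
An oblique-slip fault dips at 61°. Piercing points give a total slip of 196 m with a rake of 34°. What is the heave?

dip-slip = net slip × sin(rake) = 196 m × sin(34°) = 109.6 m
heave = dip-slip × cos(dip) = 109.6 × cos(61°) = 53.1 m

53.1 m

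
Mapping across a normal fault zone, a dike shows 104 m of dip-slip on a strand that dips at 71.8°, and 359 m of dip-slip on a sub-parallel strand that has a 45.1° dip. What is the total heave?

286 m

heave_A = 104 × cos(71.8°) = 32.48 m
heave_B = 359 × cos(45.1°) = 253.4 m
total = 32.48 + 253.4 = 286 m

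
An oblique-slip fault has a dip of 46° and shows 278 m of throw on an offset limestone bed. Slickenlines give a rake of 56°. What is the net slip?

466 m

dip-slip = throw / sin(dip) = 278 / sin(46°) = 386.5 m
net slip = dip-slip / sin(rake) = 386.5 / sin(56°) = 466 m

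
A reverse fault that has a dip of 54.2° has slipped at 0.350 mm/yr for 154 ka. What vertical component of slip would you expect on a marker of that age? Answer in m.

dip-slip = rate × time = 0.350 mm/yr × 154 ka = 53.90 m
throw = dip-slip × sin(dip) = 53.90 × sin(54.2°) = 43.7 m

43.7 m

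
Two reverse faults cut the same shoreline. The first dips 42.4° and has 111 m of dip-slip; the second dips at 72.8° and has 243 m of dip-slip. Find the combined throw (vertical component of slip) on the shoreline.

307 m

throw_A = 111 × sin(42.4°) = 74.85 m
throw_B = 243 × sin(72.8°) = 232.1 m
total = 74.85 + 232.1 = 307 m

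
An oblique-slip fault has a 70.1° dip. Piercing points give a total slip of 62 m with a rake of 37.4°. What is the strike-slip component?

49.3 m

strike-slip = net slip × cos(rake) = 62 m × cos(37.4°) = 49.3 m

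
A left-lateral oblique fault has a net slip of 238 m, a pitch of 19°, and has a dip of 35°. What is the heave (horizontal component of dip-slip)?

dip-slip = net slip × sin(rake) = 238 m × sin(19°) = 77.49 m
heave = dip-slip × cos(dip) = 77.49 × cos(35°) = 63.5 m

63.5 m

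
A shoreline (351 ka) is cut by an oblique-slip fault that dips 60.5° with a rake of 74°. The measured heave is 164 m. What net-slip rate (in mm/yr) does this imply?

0.987 mm/yr

dip-slip = heave / cos(dip) = 164 / cos(60.5°) = 333 m
net slip = dip-slip / sin(rake) = 333 / sin(74°) = 346.5 m
rate = 346.5 m / 351 ka = 0.000987 m/yr = 0.987 mm/yr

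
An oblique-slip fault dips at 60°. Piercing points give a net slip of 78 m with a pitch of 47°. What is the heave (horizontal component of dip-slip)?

28.5 m

dip-slip = net slip × sin(rake) = 78 m × sin(47°) = 57.05 m
heave = dip-slip × cos(dip) = 57.05 × cos(60°) = 28.5 m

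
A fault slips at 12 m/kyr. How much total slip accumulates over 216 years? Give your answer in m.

2.59 m

slip = rate × time = 12 m/kyr × 216 years = 2.59 m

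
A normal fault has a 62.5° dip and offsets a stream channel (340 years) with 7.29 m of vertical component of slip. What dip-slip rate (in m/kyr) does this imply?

dip-slip = throw / sin(dip) = 7.29 m / sin(62.5°) = 8.219 m
rate = 8.219 m / 340 years = 0.0242 m/yr = 24.2 m/kyr

24.2 m/kyr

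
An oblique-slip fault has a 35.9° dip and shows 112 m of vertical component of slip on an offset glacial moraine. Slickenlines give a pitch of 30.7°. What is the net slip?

374 m

dip-slip = throw / sin(dip) = 112 / sin(35.9°) = 191 m
net slip = dip-slip / sin(rake) = 191 / sin(30.7°) = 374 m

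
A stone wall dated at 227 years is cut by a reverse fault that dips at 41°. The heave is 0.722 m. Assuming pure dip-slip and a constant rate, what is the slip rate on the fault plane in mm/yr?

dip-slip = heave / cos(dip) = 0.722 m / cos(41°) = 0.9567 m
rate = 0.9567 m / 227 years = 0.00421 m/yr = 4.21 mm/yr

4.21 mm/yr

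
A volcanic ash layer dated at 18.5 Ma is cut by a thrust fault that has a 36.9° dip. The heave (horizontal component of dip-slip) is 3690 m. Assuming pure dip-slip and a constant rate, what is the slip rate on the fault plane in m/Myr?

dip-slip = heave / cos(dip) = 3690 m / cos(36.9°) = 4614 m
rate = 4614 m / 18.5 Ma = 0.000249 m/yr = 249 m/Myr

249 m/Myr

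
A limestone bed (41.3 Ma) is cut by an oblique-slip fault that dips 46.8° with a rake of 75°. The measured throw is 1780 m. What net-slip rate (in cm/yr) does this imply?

0.00612 cm/yr

dip-slip = throw / sin(dip) = 1780 / sin(46.8°) = 2442 m
net slip = dip-slip / sin(rake) = 2442 / sin(75°) = 2528 m
rate = 2528 m / 41.3 Ma = 0.0000612 m/yr = 0.00612 cm/yr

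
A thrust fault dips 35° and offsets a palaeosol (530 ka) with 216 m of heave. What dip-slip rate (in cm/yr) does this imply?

0.0498 cm/yr

dip-slip = heave / cos(dip) = 216 m / cos(35°) = 263.7 m
rate = 263.7 m / 530 ka = 0.000498 m/yr = 0.0498 cm/yr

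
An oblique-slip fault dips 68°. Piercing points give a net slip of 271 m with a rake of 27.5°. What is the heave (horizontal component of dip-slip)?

46.9 m

dip-slip = net slip × sin(rake) = 271 m × sin(27.5°) = 125.1 m
heave = dip-slip × cos(dip) = 125.1 × cos(68°) = 46.9 m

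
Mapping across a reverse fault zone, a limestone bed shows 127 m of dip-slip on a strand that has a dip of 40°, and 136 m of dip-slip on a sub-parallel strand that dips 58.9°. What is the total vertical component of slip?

throw_A = 127 × sin(40°) = 81.63 m
throw_B = 136 × sin(58.9°) = 116.5 m
total = 81.63 + 116.5 = 198 m

198 m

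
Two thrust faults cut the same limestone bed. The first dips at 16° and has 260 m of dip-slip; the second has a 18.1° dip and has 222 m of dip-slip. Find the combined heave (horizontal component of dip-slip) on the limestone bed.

heave_A = 260 × cos(16°) = 249.9 m
heave_B = 222 × cos(18.1°) = 211 m
total = 249.9 + 211 = 461 m

461 m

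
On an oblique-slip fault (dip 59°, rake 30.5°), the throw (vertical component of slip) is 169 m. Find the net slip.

388 m

dip-slip = throw / sin(dip) = 169 / sin(59°) = 197.2 m
net slip = dip-slip / sin(rake) = 197.2 / sin(30.5°) = 388 m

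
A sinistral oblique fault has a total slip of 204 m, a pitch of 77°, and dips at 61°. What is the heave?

96.4 m

dip-slip = net slip × sin(rake) = 204 m × sin(77°) = 198.8 m
heave = dip-slip × cos(dip) = 198.8 × cos(61°) = 96.4 m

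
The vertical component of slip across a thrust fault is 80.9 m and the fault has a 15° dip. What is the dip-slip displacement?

313 m

dip-slip = throw / sin(dip) = 80.9 / sin(15°) = 313 m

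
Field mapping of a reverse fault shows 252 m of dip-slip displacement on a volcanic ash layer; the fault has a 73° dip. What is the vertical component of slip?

throw = dip-slip × sin(dip) = 252 m × sin(73°) = 241 m

241 m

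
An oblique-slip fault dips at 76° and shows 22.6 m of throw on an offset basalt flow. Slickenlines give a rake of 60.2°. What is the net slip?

dip-slip = throw / sin(dip) = 22.6 / sin(76°) = 23.29 m
net slip = dip-slip / sin(rake) = 23.29 / sin(60.2°) = 26.8 m

26.8 m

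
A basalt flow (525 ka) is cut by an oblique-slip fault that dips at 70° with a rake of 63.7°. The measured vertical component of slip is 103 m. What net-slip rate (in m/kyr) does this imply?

dip-slip = throw / sin(dip) = 103 / sin(70°) = 109.6 m
net slip = dip-slip / sin(rake) = 109.6 / sin(63.7°) = 122.3 m
rate = 122.3 m / 525 ka = 0.000233 m/yr = 0.233 m/kyr

0.233 m/kyr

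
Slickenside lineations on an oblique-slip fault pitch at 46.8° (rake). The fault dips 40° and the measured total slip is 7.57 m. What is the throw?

3.55 m

dip-slip = net slip × sin(rake) = 7.57 m × sin(46.8°) = 5.518 m
throw = dip-slip × sin(dip) = 5.518 × sin(40°) = 3.55 m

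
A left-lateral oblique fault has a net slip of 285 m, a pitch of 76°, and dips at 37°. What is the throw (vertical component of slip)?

166 m

dip-slip = net slip × sin(rake) = 285 m × sin(76°) = 276.5 m
throw = dip-slip × sin(dip) = 276.5 × sin(37°) = 166 m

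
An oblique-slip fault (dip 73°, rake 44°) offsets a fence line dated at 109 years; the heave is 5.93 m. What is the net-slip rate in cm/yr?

26.8 cm/yr

dip-slip = heave / cos(dip) = 5.93 / cos(73°) = 20.28 m
net slip = dip-slip / sin(rake) = 20.28 / sin(44°) = 29.20 m
rate = 29.20 m / 109 years = 0.268 m/yr = 26.8 cm/yr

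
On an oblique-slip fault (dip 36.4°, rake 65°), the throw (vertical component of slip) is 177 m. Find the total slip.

329 m

dip-slip = throw / sin(dip) = 177 / sin(36.4°) = 298.3 m
net slip = dip-slip / sin(rake) = 298.3 / sin(65°) = 329 m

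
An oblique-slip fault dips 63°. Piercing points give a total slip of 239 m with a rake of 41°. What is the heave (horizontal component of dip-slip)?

71.2 m

dip-slip = net slip × sin(rake) = 239 m × sin(41°) = 156.8 m
heave = dip-slip × cos(dip) = 156.8 × cos(63°) = 71.2 m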